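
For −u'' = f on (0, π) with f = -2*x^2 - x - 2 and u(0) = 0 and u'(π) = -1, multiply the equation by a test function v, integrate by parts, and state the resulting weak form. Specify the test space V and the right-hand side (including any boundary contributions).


V = {v ∈ H^1(0, π) : v(0) = 0} (test functions vanish at x = 0 where u is specified); weak form: ∫_0^π u'v' dx = ∫_0^π (-2*x^2 - x - 2) v dx − v(π) for all v ∈ V.

Multiply both sides by a test function v and integrate from 0 to π:
  ∫_0^π −u''(x) v(x) dx = ∫_0^π f(x) v(x) dx.
Integrate the LHS by parts once:
  ∫_0^π −u'' v dx = −[u'(x) v(x)]_0^π + ∫_0^π u'(x) v'(x) dx.
Thus ∫_0^π u'(x) v'(x) dx = ∫_0^π f(x) v(x) dx + [u'(x) v(x)]_0^π.
Choose V so that boundary terms are either known or forced to vanish.
Mixed BC: u(0) = 0 (Dirichlet) and u'(π) = -1 (Neumann). Define V = {v ∈ H^1(0, π) : v(0) = 0}. Then [u' v]_0^π = u'(π)·v(π) − u'(0)·0 = − v(π).
Weak formulation: find u (satisfying any essential BC) such that ∫_0^π u'(x) v'(x) dx = ∫_0^π f v dx − v(π) for all v ∈ V (Dirichlet at 0 absorbed into V; Neumann datum at x = π contributes the boundary term).
Substituting f(x) = -2*x^2 - x - 2, the right-hand side is ∫_0^π (-2*x^2 - x - 2) v dx − v(π).


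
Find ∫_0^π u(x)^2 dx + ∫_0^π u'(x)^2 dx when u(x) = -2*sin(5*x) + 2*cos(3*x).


||u||_{H^1(0,π)}^2 = 72*π

u'(x) = -6*sin(3*x) - 10*cos(5*x).
Expand u² and (u')² and integrate term by term on (0, π), using: for integers n ≥ 1, ∫_0^π sin²(nx) dx = ∫_0^π cos²(nx) dx = π/2; for n ≠ n', ∫_0^π sin(nx)sin(n'x) dx = ∫_0^π cos(nx)cos(n'x) dx = 0; and by product-to-sum, ∫_0^π sin(nx)cos(n'x) dx = ½∫_0^π [sin((n+n')x) + sin((n−n')x)] dx, which is 0 when n+n' is even and 2n/(n²−n'²) when n+n' is odd (it need not vanish on (0, π)).
  u² squared terms: (-2)²·∫sin(5x)² dx = 4·π/2 = 2*π;  (2)²·∫cos(3x)² dx = 4·π/2 = 2*π.
  u² cross terms: 2·(-2)·(2)·∫sin(5x)·cos(3x) dx = -8·(0) = 0.
  So ∫_0^π u² dx = 2*π + 2*π + 0 = 4*π.
  (u')² squared terms: (-10)²·∫cos(5x)² dx = 100·π/2 = 50*π;  (-6)²·∫sin(3x)² dx = 36·π/2 = 18*π.
  (u')² cross terms: 2·(-10)·(-6)·∫cos(5x)·sin(3x) dx = 120·(0) = 0.
  So ∫_0^π (u')² dx = 50*π + 18*π + 0 = 68*π.
||u||_{H^1}^2 = (4*π) + (68*π) = 72*π.


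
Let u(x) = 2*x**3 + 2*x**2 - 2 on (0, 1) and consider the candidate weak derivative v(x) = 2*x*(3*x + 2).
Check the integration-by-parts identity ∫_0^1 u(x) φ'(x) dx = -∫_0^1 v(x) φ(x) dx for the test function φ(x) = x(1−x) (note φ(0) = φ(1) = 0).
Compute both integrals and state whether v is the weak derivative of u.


LHS = -19/30, RHS = -19/30. Yes, v = u' weakly.

u(x) = 2*x**3 + 2*x**2 - 2, classical derivative u'(x) = 6*x**2 + 4*x.
φ(x) = x(1−x), so φ'(x) = 1 - 2*x.
Note φ(0) = φ(1) = 0, so the boundary term u·φ vanishes.
LHS = ∫_0^1 u(x) φ'(x) dx = ∫_0^1 (-4*x^4 - 2*x^3 + 2*x^2 + 4*x - 2) dx. Term by term:
  ∫_0^1 -4*x^4 dx = -4/5;  ∫_0^1 -2*x^3 dx = -1/2;  ∫_0^1 2*x^2 dx = 2/3;
  ∫_0^1 4*x dx = 2;  ∫_0^1 -2 dx = -2.
Sum: -4/5 − 1/2 + 2/3 + 2 − 2 = -19/30.
So LHS = -19/30.
∫_0^1 v(x) φ(x) dx = ∫_0^1 (-6*x^4 + 2*x^3 + 4*x^2) dx. Term by term:
  ∫_0^1 -6*x^4 dx = -6/5;  ∫_0^1 2*x^3 dx = 1/2;  ∫_0^1 4*x^2 dx = 4/3.
Sum: -6/5 + 1/2 + 4/3 = 19/30.
So RHS = -∫_0^1 v(x) φ(x) dx = -19/30.
LHS = RHS, so the identity holds for this test φ.
Moreover u is smooth here and v(x) = u'(x) = 6*x**2 + 4*x pointwise, so the identity holds for every test function. Hence v is the weak derivative of u.


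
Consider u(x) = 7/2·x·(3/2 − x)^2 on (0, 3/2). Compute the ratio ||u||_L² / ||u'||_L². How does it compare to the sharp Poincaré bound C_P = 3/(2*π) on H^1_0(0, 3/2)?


||u||_L² / ||u'||_L² = 3*sqrt(14)/28 < C_P = 3/(2*π).

u(x) = 7/2·x·(3/2 − x)^2, so u'(x) = 21*x^2/2 - 21*x + 63/8.
u(x) = 7/2·x·(3/2 − x)^2 vanishes at x = 0 and x = 3/2, so u ∈ H^1_0(0, 3/2). Differentiate via the product rule and integrate the resulting polynomials term by term.
  ∫_0^3/2 u² dx = ∫_0^3/2 (49*x^6/4 - 147*x^5/2 + 1323*x^4/8 - 1323*x^3/8 + 3969*x^2/64) dx. Term by term:
    ∫_0^3/2 49*x^6/4 dx = 15309/512;  ∫_0^3/2 -147*x^5/2 dx = -35721/256;  ∫_0^3/2 1323*x^4/8 dx = 321489/1280;
    ∫_0^3/2 -1323*x^3/8 dx = -107163/512;  ∫_0^3/2 3969*x^2/64 dx = 35721/512.
  Sum: 15309/512 − 35721/256 + 321489/1280 − 107163/512 + 35721/512 = 5103/2560.
  ∫_0^3/2 (u')² dx = ∫_0^3/2 (441*x^4/4 - 441*x^3 + 4851*x^2/8 - 1323*x/4 + 3969/64) dx. Term by term:
    ∫_0^3/2 441*x^4/4 dx = 107163/640;  ∫_0^3/2 -441*x^3 dx = -35721/64;  ∫_0^3/2 4851*x^2/8 dx = 43659/64;
    ∫_0^3/2 -1323*x/4 dx = -11907/32;  ∫_0^3/2 3969/64 dx = 11907/128.
  Sum: 107163/640 − 35721/64 + 43659/64 − 11907/32 + 11907/128 = 3969/320.
∫_0^3/2 u² dx = 5103/2560, so ||u||_L² = 27*sqrt(70)/160.
∫_0^3/2 (u')² dx = 3969/320, so ||u'||_L² = 63*sqrt(5)/40.
Ratio ||u||_L² / ||u'||_L² = 3*sqrt(14)/28.
Sharp Poincaré constant on H^1_0(0, 3/2) is C_P = L/π = 3/(2*π), achieved by sin(2*π/3·x).
A polynomial bump cannot attain the sharp Poincaré constant (only the first sine eigenfunction does), so the ratio is strictly less than C_P, consistent with ||u||_L² ≤ C_P ||u'||_L².


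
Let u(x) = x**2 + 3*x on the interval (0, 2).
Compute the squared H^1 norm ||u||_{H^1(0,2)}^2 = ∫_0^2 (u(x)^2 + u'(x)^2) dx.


||u||_{H^1}^2 = 1606/15

The H^1 norm (squared) on an interval (0, L) is
  ||u||_{H^1}^2 = ∫_0^L u(x)^2 dx + ∫_0^L u'(x)^2 dx.
Compute u'(x) = 2*x + 3.
Then u(x)^2 = x**4 + 6*x**3 + 9*x**2 and u'(x)^2 = 4*x**2 + 12*x + 9.
Integrate each monomial from 0 to 2 using ∫_0^2 c·x^n dx = c·2^(n+1)/(n+1):
  ∫_0^2 u(x)^2 dx = ∫_0^2 (x^4 + 6*x^3 + 9*x^2) dx. Term by term:
    ∫_0^2 x^4 dx = 32/5;  ∫_0^2 6*x^3 dx = 24;  ∫_0^2 9*x^2 dx = 24.
  Sum: 32/5 + 24 + 24 = 272/5.
  ∫_0^2 u'(x)^2 dx = ∫_0^2 (4*x^2 + 12*x + 9) dx. Term by term:
    ∫_0^2 4*x^2 dx = 32/3;  ∫_0^2 12*x dx = 24;  ∫_0^2 9 dx = 18.
  Sum: 32/3 + 24 + 18 = 158/3.
Adding: ||u||_{H^1}^2 = 272/5 + 158/3 = 1606/15.


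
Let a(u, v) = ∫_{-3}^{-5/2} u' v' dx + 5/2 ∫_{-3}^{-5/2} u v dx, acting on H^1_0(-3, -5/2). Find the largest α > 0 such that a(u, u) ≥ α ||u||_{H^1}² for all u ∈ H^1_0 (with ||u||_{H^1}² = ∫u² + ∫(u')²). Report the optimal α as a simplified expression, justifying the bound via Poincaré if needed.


α = 1

Coercivity of a(·,·) on H^1_0(-3, -5/2) means a(u, u) ≥ α ||u||_{H^1}² for every u ∈ H^1_0.
The interval has length L = 1/2, and Poincaré/coercivity depend only on L. Here a(u, u) = ∫(u')² + (5/2)·∫u².
Here c = 5/2 ≥ 1, so a(u,u) = ∫(u')² + c∫u² ≥ ∫(u')² + ∫u² = ||u||_{H^1}², i.e. α = 1 works. No larger α is possible: a(u,u) ≥ α||u||_{H^1}² means (1−α)∫(u')² ≥ (α−c)∫u², and for the modes u_n = sin(nπ(x−x₀)/L) (x₀ the left endpoint) one has ∫u_n²/∫(u_n')² = (L/(nπ))² → 0, so a(u_n,u_n)/||u_n||_{H^1}² → 1. Hence the optimal constant is α = 1.
Therefore α = 1.


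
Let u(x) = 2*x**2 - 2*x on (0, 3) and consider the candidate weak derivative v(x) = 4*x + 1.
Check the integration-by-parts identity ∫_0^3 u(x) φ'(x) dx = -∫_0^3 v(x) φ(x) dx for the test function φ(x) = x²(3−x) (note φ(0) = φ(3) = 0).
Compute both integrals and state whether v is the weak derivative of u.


LHS = -351/10, RHS = -1107/20. No, v is not the weak derivative of u.

u(x) = 2*x**2 - 2*x, classical derivative u'(x) = 4*x - 2.
φ(x) = x²(3−x), so φ'(x) = 3*x*(2 - x).
Note φ(0) = φ(3) = 0, so the boundary term u·φ vanishes.
LHS = ∫_0^3 u(x) φ'(x) dx = ∫_0^3 (-6*x^4 + 18*x^3 - 12*x^2) dx. Term by term:
  ∫_0^3 -6*x^4 dx = -1458/5;  ∫_0^3 18*x^3 dx = 729/2;  ∫_0^3 -12*x^2 dx = -108.
Sum: -1458/5 + 729/2 − 108 = -351/10.
So LHS = -351/10.
∫_0^3 v(x) φ(x) dx = ∫_0^3 (-4*x^4 + 11*x^3 + 3*x^2) dx. Term by term:
  ∫_0^3 -4*x^4 dx = -972/5;  ∫_0^3 11*x^3 dx = 891/4;  ∫_0^3 3*x^2 dx = 27.
Sum: -972/5 + 891/4 + 27 = 1107/20.
So RHS = -∫_0^3 v(x) φ(x) dx = -1107/20.
LHS − RHS = 81/4 ≠ 0, so the identity fails.
(For a valid weak derivative the identity must hold for EVERY test function, in particular this one. The failure shows v is NOT the weak derivative of u.)
Correct weak derivative would be u'(x) = 4*x - 2.


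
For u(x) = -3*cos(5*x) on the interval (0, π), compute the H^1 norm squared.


||u||_{H^1(0,π)}^2 = 117*π

u'(x) = 15*sin(5*x).
Expand u² and (u')² and integrate term by term on (0, π), using: for integers n ≥ 1, ∫_0^π sin²(nx) dx = ∫_0^π cos²(nx) dx = π/2; for n ≠ n', ∫_0^π sin(nx)sin(n'x) dx = ∫_0^π cos(nx)cos(n'x) dx = 0; and by product-to-sum, ∫_0^π sin(nx)cos(n'x) dx = ½∫_0^π [sin((n+n')x) + sin((n−n')x)] dx, which is 0 when n+n' is even and 2n/(n²−n'²) when n+n' is odd (it need not vanish on (0, π)).
  u² squared terms: (-3)²·∫cos(5x)² dx = 9·π/2 = 9*π/2.
  So ∫_0^π u² dx = 9*π/2.
  (u')² squared terms: (15)²·∫sin(5x)² dx = 225·π/2 = 225*π/2.
  So ∫_0^π (u')² dx = 225*π/2.
||u||_{H^1}^2 = (9*π/2) + (225*π/2) = 117*π.


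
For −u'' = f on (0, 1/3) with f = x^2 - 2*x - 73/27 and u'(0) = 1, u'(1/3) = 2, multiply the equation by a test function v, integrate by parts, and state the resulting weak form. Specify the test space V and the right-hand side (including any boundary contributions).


V = H^1(0, 1/3) (v unrestricted at boundary; u is determined up to an additive constant); weak form: ∫_0^1/3 u'v' dx = ∫_0^1/3 (x^2 - 2*x - 73/27) v dx + 2·v(1/3) − v(0) for all v ∈ V.

Multiply both sides by a test function v and integrate from 0 to 1/3:
  ∫_0^1/3 −u''(x) v(x) dx = ∫_0^1/3 f(x) v(x) dx.
Integrate the LHS by parts once:
  ∫_0^1/3 −u'' v dx = −[u'(x) v(x)]_0^1/3 + ∫_0^1/3 u'(x) v'(x) dx.
Thus ∫_0^1/3 u'(x) v'(x) dx = ∫_0^1/3 f(x) v(x) dx + [u'(x) v(x)]_0^1/3.
Choose V so that boundary terms are either known or forced to vanish.
u has inhomogeneous Neumann u'(0) = 1, u'(1/3) = 2. [u' v]_0^1/3 = (2)·v(1/3) − (1)·v(0) = 2·v(1/3) − v(0). Take V = H^1(0, 1/3); boundary term becomes part of RHS.
Weak formulation: find u (satisfying any essential BC) such that ∫_0^1/3 u'(x) v'(x) dx = ∫_0^1/3 f v dx + 2·v(1/3) − v(0) for all v ∈ V (Neumann data are natural BCs: they enter the RHS as boundary terms).
Substituting f(x) = x^2 - 2*x - 73/27, the right-hand side is ∫_0^1/3 (x^2 - 2*x - 73/27) v dx + 2·v(1/3) − v(0).
Compatibility check (pure Neumann): taking v ≡ 1 ∈ V gives 0 = ∫_0^1/3 f dx + (2) − (1), i.e. ∫_0^1/3 f dx must equal u'(0) − u'(1/3) = -1. Indeed ∫_0^1/3 (x^2 - 2*x - 73/27) dx = -1, so the data are compatible. The solution is then unique only up to an additive constant (fix it e.g. by requiring ∫_0^1/3 u dx = 0).


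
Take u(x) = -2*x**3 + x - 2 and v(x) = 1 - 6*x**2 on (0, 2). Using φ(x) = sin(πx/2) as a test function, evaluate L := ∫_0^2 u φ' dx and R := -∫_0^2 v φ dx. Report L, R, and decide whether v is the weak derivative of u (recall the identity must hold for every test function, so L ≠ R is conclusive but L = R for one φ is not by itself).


LHS = -192/π^3 + 44/π, RHS = -192/π^3 + 44/π. Yes, v = u' weakly.

u(x) = -2*x**3 + x - 2, classical derivative u'(x) = 1 - 6*x**2.
φ(x) = sin(πx/2), so φ'(x) = π*cos(π*x/2)/2.
Note φ(0) = φ(2) = 0, so the boundary term u·φ vanishes.
LHS = ∫_0^2 u(x) φ'(x) dx = ∫_0^2 (-π*x^3*cos(π*x/2) + π*x*cos(π*x/2)/2 - π*cos(π*x/2)) dx. Term by term:
  ∫_0^2 -π*cos(π*x/2) dx = 0;  ∫_0^2 π*x*cos(π*x/2)/2 dx = -4/π;  ∫_0^2 -π*x^3*cos(π*x/2) dx = -192/π^3 + 48/π.
Sum: 0 − 4/π + -192/π^3 + 48/π = -192/π^3 + 44/π.
So LHS = -192/π^3 + 44/π.
∫_0^2 v(x) φ(x) dx = ∫_0^2 (-6*x^2*sin(π*x/2) + sin(π*x/2)) dx. Term by term:
  ∫_0^2 -6*x^2*sin(π*x/2) dx = -48/π + 192/π^3;  ∫_0^2 sin(π*x/2) dx = 4/π.
Sum: -48/π + 192/π^3 + 4/π = -44/π + 192/π^3.
So RHS = -∫_0^2 v(x) φ(x) dx = -192/π^3 + 44/π.
LHS = RHS, so the identity holds for this test φ.
Moreover u is smooth here and v(x) = u'(x) = 1 - 6*x**2 pointwise, so the identity holds for every test function. Hence v is the weak derivative of u.


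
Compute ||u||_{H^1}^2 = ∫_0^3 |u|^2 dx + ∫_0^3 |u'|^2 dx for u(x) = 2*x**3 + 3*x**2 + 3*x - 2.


||u||_{H^1}^2 = 553449/70

The H^1 norm (squared) on an interval (0, L) is
  ||u||_{H^1}^2 = ∫_0^L u(x)^2 dx + ∫_0^L u'(x)^2 dx.
Compute u'(x) = 6*x**2 + 6*x + 3.
Then u(x)^2 = 4*x**6 + 12*x**5 + 21*x**4 + 10*x**3 - 3*x**2 - 12*x + 4 and u'(x)^2 = 36*x**4 + 72*x**3 + 72*x**2 + 36*x + 9.
Integrate each monomial from 0 to 3 using ∫_0^3 c·x^n dx = c·3^(n+1)/(n+1):
  ∫_0^3 u(x)^2 dx = ∫_0^3 (4*x^6 + 12*x^5 + 21*x^4 + 10*x^3 - 3*x^2 - 12*x + 4) dx. Term by term:
    ∫_0^3 4*x^6 dx = 8748/7;  ∫_0^3 12*x^5 dx = 1458;  ∫_0^3 21*x^4 dx = 5103/5;
    ∫_0^3 10*x^3 dx = 405/2;  ∫_0^3 -3*x^2 dx = -27;  ∫_0^3 -12*x dx = -54;
    ∫_0^3 4 dx = 12.
  Sum: 8748/7 + 1458 + 5103/5 + 405/2 − 27 − 54 + 12 = 270327/70.
  ∫_0^3 u'(x)^2 dx = ∫_0^3 (36*x^4 + 72*x^3 + 72*x^2 + 36*x + 9) dx. Term by term:
    ∫_0^3 36*x^4 dx = 8748/5;  ∫_0^3 72*x^3 dx = 1458;  ∫_0^3 72*x^2 dx = 648;
    ∫_0^3 36*x dx = 162;  ∫_0^3 9 dx = 27.
  Sum: 8748/5 + 1458 + 648 + 162 + 27 = 20223/5.
Adding: ||u||_{H^1}^2 = 270327/70 + 20223/5 = 553449/70.


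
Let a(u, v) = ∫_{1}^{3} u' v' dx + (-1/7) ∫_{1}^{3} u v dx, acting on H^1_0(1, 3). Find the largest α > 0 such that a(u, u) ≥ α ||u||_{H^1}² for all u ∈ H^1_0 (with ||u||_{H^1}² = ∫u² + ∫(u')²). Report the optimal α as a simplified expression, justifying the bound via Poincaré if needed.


α = (-4/7 + π^2)/(4 + π^2)

Coercivity of a(·,·) on H^1_0(1, 3) means a(u, u) ≥ α ||u||_{H^1}² for every u ∈ H^1_0.
The interval has length L = 2, and Poincaré/coercivity depend only on L. Here a(u, u) = ∫(u')² + (-1/7)·∫u².
Here c = -1/7 < 0 with |c| < (π/L)² = π^2/4, so coercivity still holds. The condition a(u,u) ≥ α||u||_{H^1}² reads (1−α)∫(u')² ≥ (α−c)∫u². Any admissible α is ≤ 1 (rapidly oscillating u have ∫u²/∫(u')² → 0), and α = 1 would force 0 ≥ (1−c)∫u², impossible since c < 1; so 1−α > 0. By the sharp Poincaré inequality on H^1_0 of an interval of length L, ∫(u')² ≥ (π/L)²∫u² with equality for the first sine mode sin(π(x−x₀)/L) (x₀ the left endpoint), so the inequality holds for all u iff (1−α)(π/L)² ≥ α − c, i.e. α ≤ ((π/L)² + c)/((π/L)² + 1) = (1 + c(L/π)²)/(1 + (L/π)²). (Direct route, valid since c ≤ 0: Poincaré gives c∫u² ≥ c(L/π)²∫(u')², so a(u,u) ≥ (1 + c(L/π)²)∫(u')², while ||u||_{H^1}² ≤ (1 + (L/π)²)∫(u')²; dividing yields the same α.) With (π/L)² = π^2/4 and c = -1/7, the largest admissible constant is α = ((π/L)² + c)/((π/L)² + 1).
Simplifying, α = (-4/7 + π^2)/(4 + π^2).


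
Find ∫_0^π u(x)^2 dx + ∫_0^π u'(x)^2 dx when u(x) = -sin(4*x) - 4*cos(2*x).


||u||_{H^1(0,π)}^2 = 97*π/2

u'(x) = 8*sin(2*x) - 4*cos(4*x).
Expand u² and (u')² and integrate term by term on (0, π), using: for integers n ≥ 1, ∫_0^π sin²(nx) dx = ∫_0^π cos²(nx) dx = π/2; for n ≠ n', ∫_0^π sin(nx)sin(n'x) dx = ∫_0^π cos(nx)cos(n'x) dx = 0; and by product-to-sum, ∫_0^π sin(nx)cos(n'x) dx = ½∫_0^π [sin((n+n')x) + sin((n−n')x)] dx, which is 0 when n+n' is even and 2n/(n²−n'²) when n+n' is odd (it need not vanish on (0, π)).
  u² squared terms: (-1)²·∫sin(4x)² dx = 1·π/2 = π/2;  (-4)²·∫cos(2x)² dx = 16·π/2 = 8*π.
  u² cross terms: 2·(-1)·(-4)·∫sin(4x)·cos(2x) dx = 8·(0) = 0.
  So ∫_0^π u² dx = π/2 + 8*π + 0 = 17*π/2.
  (u')² squared terms: (-4)²·∫cos(4x)² dx = 16·π/2 = 8*π;  (8)²·∫sin(2x)² dx = 64·π/2 = 32*π.
  (u')² cross terms: 2·(-4)·(8)·∫cos(4x)·sin(2x) dx = -64·(0) = 0.
  So ∫_0^π (u')² dx = 8*π + 32*π + 0 = 40*π.
||u||_{H^1}^2 = (17*π/2) + (40*π) = 97*π/2.


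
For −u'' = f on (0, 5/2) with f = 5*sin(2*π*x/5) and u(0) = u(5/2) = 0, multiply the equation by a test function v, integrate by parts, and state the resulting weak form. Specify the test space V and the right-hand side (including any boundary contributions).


V = H^1_0(0, 5/2) (so v(0) = v(5/2) = 0); weak form: ∫_0^5/2 u'v' dx = ∫_0^5/2 (5*sin(2*π*x/5)) v dx for all v ∈ V.

Multiply both sides by a test function v and integrate from 0 to 5/2:
  ∫_0^5/2 −u''(x) v(x) dx = ∫_0^5/2 f(x) v(x) dx.
Integrate the LHS by parts once:
  ∫_0^5/2 −u'' v dx = −[u'(x) v(x)]_0^5/2 + ∫_0^5/2 u'(x) v'(x) dx.
Thus ∫_0^5/2 u'(x) v'(x) dx = ∫_0^5/2 f(x) v(x) dx + [u'(x) v(x)]_0^5/2.
Choose V so that boundary terms are either known or forced to vanish.
u is Dirichlet: u(0) = u(5/2) = 0. Let V = H^1_0(0, 5/2); then v(0) = v(5/2) = 0, and [u' v]_0^5/2 = 0.
Weak formulation: find u (satisfying any essential BC) such that ∫_0^5/2 u'(x) v'(x) dx = ∫_0^5/2 f v dx for all v ∈ V.
Substituting f(x) = 5*sin(2*π*x/5), the right-hand side is ∫_0^5/2 (5*sin(2*π*x/5)) v dx.


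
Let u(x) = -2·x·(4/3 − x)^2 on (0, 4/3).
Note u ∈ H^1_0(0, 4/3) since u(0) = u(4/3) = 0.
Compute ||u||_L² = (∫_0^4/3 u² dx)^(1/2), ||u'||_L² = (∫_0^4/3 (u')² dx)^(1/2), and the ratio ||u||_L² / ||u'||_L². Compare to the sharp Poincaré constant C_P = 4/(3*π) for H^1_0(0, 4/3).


||u||_L² / ||u'||_L² = 2*sqrt(14)/21 < C_P = 4/(3*π).

u(x) = -2·x·(4/3 − x)^2, so u'(x) = -6*x^2 + 32*x/3 - 32/9.
u(x) = -2·x·(4/3 − x)^2 vanishes at x = 0 and x = 4/3, so u ∈ H^1_0(0, 4/3). Differentiate via the product rule and integrate the resulting polynomials term by term.
  ∫_0^4/3 u² dx = ∫_0^4/3 (4*x^6 - 64*x^5/3 + 128*x^4/3 - 1024*x^3/27 + 1024*x^2/81) dx. Term by term:
    ∫_0^4/3 4*x^6 dx = 65536/15309;  ∫_0^4/3 -64*x^5/3 dx = -131072/6561;  ∫_0^4/3 128*x^4/3 dx = 131072/3645;
    ∫_0^4/3 -1024*x^3/27 dx = -65536/2187;  ∫_0^4/3 1024*x^2/81 dx = 65536/6561.
  Sum: 65536/15309 − 131072/6561 + 131072/3645 − 65536/2187 + 65536/6561 = 65536/229635.
  ∫_0^4/3 (u')² dx = ∫_0^4/3 (36*x^4 - 128*x^3 + 1408*x^2/9 - 2048*x/27 + 1024/81) dx. Term by term:
    ∫_0^4/3 36*x^4 dx = 4096/135;  ∫_0^4/3 -128*x^3 dx = -8192/81;  ∫_0^4/3 1408*x^2/9 dx = 90112/729;
    ∫_0^4/3 -2048*x/27 dx = -16384/243;  ∫_0^4/3 1024/81 dx = 4096/243.
  Sum: 4096/135 − 8192/81 + 90112/729 − 16384/243 + 4096/243 = 8192/3645.
∫_0^4/3 u² dx = 65536/229635, so ||u||_L² = 256*sqrt(35)/2835.
∫_0^4/3 (u')² dx = 8192/3645, so ||u'||_L² = 64*sqrt(10)/135.
Ratio ||u||_L² / ||u'||_L² = 2*sqrt(14)/21.
Sharp Poincaré constant on H^1_0(0, 4/3) is C_P = L/π = 4/(3*π), achieved by sin(3*π/4·x).
A polynomial bump cannot attain the sharp Poincaré constant (only the first sine eigenfunction does), so the ratio is strictly less than C_P, consistent with ||u||_L² ≤ C_P ||u'||_L².


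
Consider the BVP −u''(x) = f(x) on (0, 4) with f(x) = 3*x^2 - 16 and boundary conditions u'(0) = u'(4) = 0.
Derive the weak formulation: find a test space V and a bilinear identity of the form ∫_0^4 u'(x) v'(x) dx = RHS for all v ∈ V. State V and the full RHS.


V = H^1(0, 4) (no boundary constraint on v; u is determined up to an additive constant); weak form: ∫_0^4 u'v' dx = ∫_0^4 (3*x^2 - 16) v dx for all v ∈ V.

Multiply both sides by a test function v and integrate from 0 to 4:
  ∫_0^4 −u''(x) v(x) dx = ∫_0^4 f(x) v(x) dx.
Integrate the LHS by parts once:
  ∫_0^4 −u'' v dx = −[u'(x) v(x)]_0^4 + ∫_0^4 u'(x) v'(x) dx.
Thus ∫_0^4 u'(x) v'(x) dx = ∫_0^4 f(x) v(x) dx + [u'(x) v(x)]_0^4.
Choose V so that boundary terms are either known or forced to vanish.
u has homogeneous Neumann: u'(0) = u'(4) = 0. So [u' v]_0^4 = 0·v(4) − 0·v(0) = 0 for any v; take V = H^1(0, 4).
Weak formulation: find u (satisfying any essential BC) such that ∫_0^4 u'(x) v'(x) dx = ∫_0^4 f v dx for all v ∈ V (homogeneous Neumann, so boundary terms vanish).
Substituting f(x) = 3*x^2 - 16, the right-hand side is ∫_0^4 (3*x^2 - 16) v dx.
Compatibility check (pure Neumann): taking v ≡ 1 ∈ V gives 0 = ∫_0^4 f dx + (0) − (0), i.e. ∫_0^4 f dx must equal u'(0) − u'(4) = 0. Indeed ∫_0^4 (3*x^2 - 16) dx = 0, so the data are compatible. The solution is then unique only up to an additive constant (fix it e.g. by requiring ∫_0^4 u dx = 0).


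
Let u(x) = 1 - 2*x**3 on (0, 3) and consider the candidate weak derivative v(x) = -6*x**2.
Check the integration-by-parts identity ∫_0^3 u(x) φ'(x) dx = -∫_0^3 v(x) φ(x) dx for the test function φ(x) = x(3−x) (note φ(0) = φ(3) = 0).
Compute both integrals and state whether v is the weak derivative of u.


LHS = 729/10, RHS = 729/10. Yes, v = u' weakly.

u(x) = 1 - 2*x**3, classical derivative u'(x) = -6*x**2.
φ(x) = x(3−x), so φ'(x) = 3 - 2*x.
Note φ(0) = φ(3) = 0, so the boundary term u·φ vanishes.
LHS = ∫_0^3 u(x) φ'(x) dx = ∫_0^3 (4*x^4 - 6*x^3 - 2*x + 3) dx. Term by term:
  ∫_0^3 4*x^4 dx = 972/5;  ∫_0^3 -6*x^3 dx = -243/2;  ∫_0^3 -2*x dx = -9;
  ∫_0^3 3 dx = 9.
Sum: 972/5 − 243/2 − 9 + 9 = 729/10.
So LHS = 729/10.
∫_0^3 v(x) φ(x) dx = ∫_0^3 (6*x^4 - 18*x^3) dx. Term by term:
  ∫_0^3 6*x^4 dx = 1458/5;  ∫_0^3 -18*x^3 dx = -729/2.
Sum: 1458/5 − 729/2 = -729/10.
So RHS = -∫_0^3 v(x) φ(x) dx = 729/10.
LHS = RHS, so the identity holds for this test φ.
Moreover u is smooth here and v(x) = u'(x) = -6*x**2 pointwise, so the identity holds for every test function. Hence v is the weak derivative of u.


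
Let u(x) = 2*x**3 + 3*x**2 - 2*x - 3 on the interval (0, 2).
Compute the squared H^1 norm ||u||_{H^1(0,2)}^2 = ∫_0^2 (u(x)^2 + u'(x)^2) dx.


||u||_{H^1}^2 = 65794/105

The H^1 norm (squared) on an interval (0, L) is
  ||u||_{H^1}^2 = ∫_0^L u(x)^2 dx + ∫_0^L u'(x)^2 dx.
Compute u'(x) = 6*x**2 + 6*x - 2.
Then u(x)^2 = 4*x**6 + 12*x**5 + x**4 - 24*x**3 - 14*x**2 + 12*x + 9 and u'(x)^2 = 36*x**4 + 72*x**3 + 12*x**2 - 24*x + 4.
Integrate each monomial from 0 to 2 using ∫_0^2 c·x^n dx = c·2^(n+1)/(n+1):
  ∫_0^2 u(x)^2 dx = ∫_0^2 (4*x^6 + 12*x^5 + x^4 - 24*x^3 - 14*x^2 + 12*x + 9) dx. Term by term:
    ∫_0^2 4*x^6 dx = 512/7;  ∫_0^2 12*x^5 dx = 128;  ∫_0^2 x^4 dx = 32/5;
    ∫_0^2 -24*x^3 dx = -96;  ∫_0^2 -14*x^2 dx = -112/3;  ∫_0^2 12*x dx = 24;
    ∫_0^2 9 dx = 18.
  Sum: 512/7 + 128 + 32/5 − 96 − 112/3 + 24 + 18 = 12202/105.
  ∫_0^2 u'(x)^2 dx = ∫_0^2 (36*x^4 + 72*x^3 + 12*x^2 - 24*x + 4) dx. Term by term:
    ∫_0^2 36*x^4 dx = 1152/5;  ∫_0^2 72*x^3 dx = 288;  ∫_0^2 12*x^2 dx = 32;
    ∫_0^2 -24*x dx = -48;  ∫_0^2 4 dx = 8.
  Sum: 1152/5 + 288 + 32 − 48 + 8 = 2552/5.
Adding: ||u||_{H^1}^2 = 12202/105 + 2552/5 = 65794/105.


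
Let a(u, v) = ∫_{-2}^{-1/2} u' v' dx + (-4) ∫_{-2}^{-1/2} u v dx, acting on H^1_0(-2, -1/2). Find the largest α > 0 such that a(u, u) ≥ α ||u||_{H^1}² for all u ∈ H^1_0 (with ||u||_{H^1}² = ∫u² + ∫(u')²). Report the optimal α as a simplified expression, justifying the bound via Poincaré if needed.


α = 4*(-9 + π^2)/(9 + 4*π^2)

Coercivity of a(·,·) on H^1_0(-2, -1/2) means a(u, u) ≥ α ||u||_{H^1}² for every u ∈ H^1_0.
The interval has length L = 3/2, and Poincaré/coercivity depend only on L. Here a(u, u) = ∫(u')² + (-4)·∫u².
Here c = -4 < 0 with |c| < (π/L)² = 4*π^2/9, so coercivity still holds. The condition a(u,u) ≥ α||u||_{H^1}² reads (1−α)∫(u')² ≥ (α−c)∫u². Any admissible α is ≤ 1 (rapidly oscillating u have ∫u²/∫(u')² → 0), and α = 1 would force 0 ≥ (1−c)∫u², impossible since c < 1; so 1−α > 0. By the sharp Poincaré inequality on H^1_0 of an interval of length L, ∫(u')² ≥ (π/L)²∫u² with equality for the first sine mode sin(π(x−x₀)/L) (x₀ the left endpoint), so the inequality holds for all u iff (1−α)(π/L)² ≥ α − c, i.e. α ≤ ((π/L)² + c)/((π/L)² + 1) = (1 + c(L/π)²)/(1 + (L/π)²). (Direct route, valid since c ≤ 0: Poincaré gives c∫u² ≥ c(L/π)²∫(u')², so a(u,u) ≥ (1 + c(L/π)²)∫(u')², while ||u||_{H^1}² ≤ (1 + (L/π)²)∫(u')²; dividing yields the same α.) With (π/L)² = 4*π^2/9 and c = -4, the largest admissible constant is α = ((π/L)² + c)/((π/L)² + 1).
Simplifying, α = 4*(-9 + π^2)/(9 + 4*π^2).


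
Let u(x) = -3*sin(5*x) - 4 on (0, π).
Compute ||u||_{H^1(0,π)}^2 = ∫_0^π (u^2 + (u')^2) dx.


||u||_{H^1(0,π)}^2 = 48/5 + 133*π

u'(x) = -15*cos(5*x).
Expand u² and (u')² and integrate term by term on (0, π), using: for integers n ≥ 1, ∫_0^π sin²(nx) dx = ∫_0^π cos²(nx) dx = π/2; for n ≠ n', ∫_0^π sin(nx)sin(n'x) dx = ∫_0^π cos(nx)cos(n'x) dx = 0; and by product-to-sum, ∫_0^π sin(nx)cos(n'x) dx = ½∫_0^π [sin((n+n')x) + sin((n−n')x)] dx, which is 0 when n+n' is even and 2n/(n²−n'²) when n+n' is odd (it need not vanish on (0, π)). For the constant mode: ∫_0^π 1 dx = π, ∫_0^π cos(nx) dx = 0, ∫_0^π sin(nx) dx = (1−(−1)^n)/n.
  u² squared terms: (-4)²·∫1 dx = 16·π = 16*π;  (-3)²·∫sin(5x)² dx = 9·π/2 = 9*π/2.
  u² cross terms: 2·(-4)·(-3)·∫1·sin(5x) dx = 24·(2/5) = 48/5.
  So ∫_0^π u² dx = 16*π + 9*π/2 + 48/5 = 48/5 + 41*π/2.
  (u')² squared terms: (-15)²·∫cos(5x)² dx = 225·π/2 = 225*π/2.
  So ∫_0^π (u')² dx = 225*π/2.
||u||_{H^1}^2 = (48/5 + 41*π/2) + (225*π/2) = 48/5 + 133*π.


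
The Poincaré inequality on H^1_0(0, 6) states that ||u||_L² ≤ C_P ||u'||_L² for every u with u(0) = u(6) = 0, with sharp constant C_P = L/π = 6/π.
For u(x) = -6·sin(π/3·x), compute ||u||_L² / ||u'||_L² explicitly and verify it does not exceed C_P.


||u||_L² / ||u'||_L² = 3/π < C_P = 6/π.

u(x) = -6·sin(π/3·x), so u'(x) = -2*π*cos(π*x/3).
Writing u(x) = A·sin(kπx/L) with A = -6 and k = 2, use ∫_0^L sin²(kπx/L) dx = L/2 and ∫_0^L cos²(kπx/L) dx = L/2.
u² = 36·sin²(π/3·x) and (u')² = 4*π^2·cos²(π/3·x), and each of sin², cos² integrates to L/2 = 3 over (0, 6).
∫_0^6 u² dx = 108, so ||u||_L² = 6*sqrt(3).
∫_0^6 (u')² dx = 12*π^2, so ||u'||_L² = 2*sqrt(3)*π.
Ratio ||u||_L² / ||u'||_L² = 3/π.
Sharp Poincaré constant on H^1_0(0, 6) is C_P = L/π = 6/π, achieved by sin(π/6·x).
This is the k = 2 harmonic; the ratio L/(kπ) is strictly less than C_P = L/π, consistent with the sharp inequality ||u||_L² ≤ C_P ||u'||_L².


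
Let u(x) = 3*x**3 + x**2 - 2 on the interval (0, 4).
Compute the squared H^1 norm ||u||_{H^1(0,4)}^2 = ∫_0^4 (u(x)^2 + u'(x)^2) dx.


||u||_{H^1}^2 = 1522736/35

The H^1 norm (squared) on an interval (0, L) is
  ||u||_{H^1}^2 = ∫_0^L u(x)^2 dx + ∫_0^L u'(x)^2 dx.
Compute u'(x) = 9*x**2 + 2*x.
Then u(x)^2 = 9*x**6 + 6*x**5 + x**4 - 12*x**3 - 4*x**2 + 4 and u'(x)^2 = 81*x**4 + 36*x**3 + 4*x**2.
Integrate each monomial from 0 to 4 using ∫_0^4 c·x^n dx = c·4^(n+1)/(n+1):
  ∫_0^4 u(x)^2 dx = ∫_0^4 (9*x^6 + 6*x^5 + x^4 - 12*x^3 - 4*x^2 + 4) dx. Term by term:
    ∫_0^4 9*x^6 dx = 147456/7;  ∫_0^4 6*x^5 dx = 4096;  ∫_0^4 x^4 dx = 1024/5;
    ∫_0^4 -12*x^3 dx = -768;  ∫_0^4 -4*x^2 dx = -256/3;  ∫_0^4 4 dx = 16.
  Sum: 147456/7 + 4096 + 1024/5 − 768 − 256/3 + 16 = 2575504/105.
  ∫_0^4 u'(x)^2 dx = ∫_0^4 (81*x^4 + 36*x^3 + 4*x^2) dx. Term by term:
    ∫_0^4 81*x^4 dx = 82944/5;  ∫_0^4 36*x^3 dx = 2304;  ∫_0^4 4*x^2 dx = 256/3.
  Sum: 82944/5 + 2304 + 256/3 = 284672/15.
Adding: ||u||_{H^1}^2 = 2575504/105 + 284672/15 = 1522736/35.


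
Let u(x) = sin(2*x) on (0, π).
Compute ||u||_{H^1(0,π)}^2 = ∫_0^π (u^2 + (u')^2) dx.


||u||_{H^1(0,π)}^2 = 5*π/2

u'(x) = 2*cos(2*x).
Expand u² and (u')² and integrate term by term on (0, π), using: for integers n ≥ 1, ∫_0^π sin²(nx) dx = ∫_0^π cos²(nx) dx = π/2; for n ≠ n', ∫_0^π sin(nx)sin(n'x) dx = ∫_0^π cos(nx)cos(n'x) dx = 0; and by product-to-sum, ∫_0^π sin(nx)cos(n'x) dx = ½∫_0^π [sin((n+n')x) + sin((n−n')x)] dx, which is 0 when n+n' is even and 2n/(n²−n'²) when n+n' is odd (it need not vanish on (0, π)).
  u² squared terms: (1)²·∫sin(2x)² dx = 1·π/2 = π/2.
  So ∫_0^π u² dx = π/2.
  (u')² squared terms: (2)²·∫cos(2x)² dx = 4·π/2 = 2*π.
  So ∫_0^π (u')² dx = 2*π.
||u||_{H^1}^2 = (π/2) + (2*π) = 5*π/2.


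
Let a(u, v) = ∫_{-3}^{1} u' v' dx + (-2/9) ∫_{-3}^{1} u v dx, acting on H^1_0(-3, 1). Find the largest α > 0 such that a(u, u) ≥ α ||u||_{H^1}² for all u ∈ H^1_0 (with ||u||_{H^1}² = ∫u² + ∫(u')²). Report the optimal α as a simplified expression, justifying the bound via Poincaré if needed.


α = (-32/9 + π^2)/(π^2 + 16)

Coercivity of a(·,·) on H^1_0(-3, 1) means a(u, u) ≥ α ||u||_{H^1}² for every u ∈ H^1_0.
The interval has length L = 4, and Poincaré/coercivity depend only on L. Here a(u, u) = ∫(u')² + (-2/9)·∫u².
Here c = -2/9 < 0 with |c| < (π/L)² = π^2/16, so coercivity still holds. The condition a(u,u) ≥ α||u||_{H^1}² reads (1−α)∫(u')² ≥ (α−c)∫u². Any admissible α is ≤ 1 (rapidly oscillating u have ∫u²/∫(u')² → 0), and α = 1 would force 0 ≥ (1−c)∫u², impossible since c < 1; so 1−α > 0. By the sharp Poincaré inequality on H^1_0 of an interval of length L, ∫(u')² ≥ (π/L)²∫u² with equality for the first sine mode sin(π(x−x₀)/L) (x₀ the left endpoint), so the inequality holds for all u iff (1−α)(π/L)² ≥ α − c, i.e. α ≤ ((π/L)² + c)/((π/L)² + 1) = (1 + c(L/π)²)/(1 + (L/π)²). (Direct route, valid since c ≤ 0: Poincaré gives c∫u² ≥ c(L/π)²∫(u')², so a(u,u) ≥ (1 + c(L/π)²)∫(u')², while ||u||_{H^1}² ≤ (1 + (L/π)²)∫(u')²; dividing yields the same α.) With (π/L)² = π^2/16 and c = -2/9, the largest admissible constant is α = ((π/L)² + c)/((π/L)² + 1).
Simplifying, α = (-32/9 + π^2)/(π^2 + 16).


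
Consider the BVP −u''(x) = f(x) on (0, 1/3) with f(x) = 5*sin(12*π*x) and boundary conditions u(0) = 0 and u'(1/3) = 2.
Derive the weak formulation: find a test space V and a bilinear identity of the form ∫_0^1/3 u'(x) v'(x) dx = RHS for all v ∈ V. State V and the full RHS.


V = {v ∈ H^1(0, 1/3) : v(0) = 0} (test functions vanish at x = 0 where u is specified); weak form: ∫_0^1/3 u'v' dx = ∫_0^1/3 (5*sin(12*π*x)) v dx + 2·v(1/3) for all v ∈ V.

Multiply both sides by a test function v and integrate from 0 to 1/3:
  ∫_0^1/3 −u''(x) v(x) dx = ∫_0^1/3 f(x) v(x) dx.
Integrate the LHS by parts once:
  ∫_0^1/3 −u'' v dx = −[u'(x) v(x)]_0^1/3 + ∫_0^1/3 u'(x) v'(x) dx.
Thus ∫_0^1/3 u'(x) v'(x) dx = ∫_0^1/3 f(x) v(x) dx + [u'(x) v(x)]_0^1/3.
Choose V so that boundary terms are either known or forced to vanish.
Mixed BC: u(0) = 0 (Dirichlet) and u'(1/3) = 2 (Neumann). Define V = {v ∈ H^1(0, 1/3) : v(0) = 0}. Then [u' v]_0^1/3 = u'(1/3)·v(1/3) − u'(0)·0 = 2·v(1/3).
Weak formulation: find u (satisfying any essential BC) such that ∫_0^1/3 u'(x) v'(x) dx = ∫_0^1/3 f v dx + 2·v(1/3) for all v ∈ V (Dirichlet at 0 absorbed into V; Neumann datum at x = 1/3 contributes the boundary term).
Substituting f(x) = 5*sin(12*π*x), the right-hand side is ∫_0^1/3 (5*sin(12*π*x)) v dx + 2·v(1/3).


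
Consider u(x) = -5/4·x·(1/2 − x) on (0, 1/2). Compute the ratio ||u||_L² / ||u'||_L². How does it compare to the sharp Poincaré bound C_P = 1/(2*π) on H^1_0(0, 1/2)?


||u||_L² / ||u'||_L² = sqrt(10)/20 < C_P = 1/(2*π).

u(x) = -5/4·x·(1/2 − x), so u'(x) = 5*x/2 - 5/8.
u(x) = -5/4·x·(1/2 − x) vanishes at x = 0 and x = 1/2, so u ∈ H^1_0(0, 1/2). Differentiate via the product rule and integrate the resulting polynomials term by term.
  ∫_0^1/2 u² dx = ∫_0^1/2 (25*x^4/16 - 25*x^3/16 + 25*x^2/64) dx. Term by term:
    ∫_0^1/2 25*x^4/16 dx = 5/512;  ∫_0^1/2 -25*x^3/16 dx = -25/1024;  ∫_0^1/2 25*x^2/64 dx = 25/1536.
  Sum: 5/512 − 25/1024 + 25/1536 = 5/3072.
  ∫_0^1/2 (u')² dx = ∫_0^1/2 (25*x^2/4 - 25*x/8 + 25/64) dx. Term by term:
    ∫_0^1/2 25*x^2/4 dx = 25/96;  ∫_0^1/2 -25*x/8 dx = -25/64;  ∫_0^1/2 25/64 dx = 25/128.
  Sum: 25/96 − 25/64 + 25/128 = 25/384.
∫_0^1/2 u² dx = 5/3072, so ||u||_L² = sqrt(15)/96.
∫_0^1/2 (u')² dx = 25/384, so ||u'||_L² = 5*sqrt(6)/48.
Ratio ||u||_L² / ||u'||_L² = sqrt(10)/20.
Sharp Poincaré constant on H^1_0(0, 1/2) is C_P = L/π = 1/(2*π), achieved by sin(2*π·x).
A polynomial bump cannot attain the sharp Poincaré constant (only the first sine eigenfunction does), so the ratio is strictly less than C_P, consistent with ||u||_L² ≤ C_P ||u'||_L².


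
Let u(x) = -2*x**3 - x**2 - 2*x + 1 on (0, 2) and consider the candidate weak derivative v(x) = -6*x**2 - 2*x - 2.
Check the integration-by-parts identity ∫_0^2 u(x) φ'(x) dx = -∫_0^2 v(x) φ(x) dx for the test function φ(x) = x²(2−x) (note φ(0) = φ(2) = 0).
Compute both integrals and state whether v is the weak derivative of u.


LHS = 56/3, RHS = 56/3. Yes, v = u' weakly.

u(x) = -2*x**3 - x**2 - 2*x + 1, classical derivative u'(x) = -6*x**2 - 2*x - 2.
φ(x) = x²(2−x), so φ'(x) = x*(4 - 3*x).
Note φ(0) = φ(2) = 0, so the boundary term u·φ vanishes.
LHS = ∫_0^2 u(x) φ'(x) dx = ∫_0^2 (6*x^5 - 5*x^4 + 2*x^3 - 11*x^2 + 4*x) dx. Term by term:
  ∫_0^2 6*x^5 dx = 64;  ∫_0^2 -5*x^4 dx = -32;  ∫_0^2 2*x^3 dx = 8;
  ∫_0^2 -11*x^2 dx = -88/3;  ∫_0^2 4*x dx = 8.
Sum: 64 − 32 + 8 − 88/3 + 8 = 56/3.
So LHS = 56/3.
∫_0^2 v(x) φ(x) dx = ∫_0^2 (6*x^5 - 10*x^4 - 2*x^3 - 4*x^2) dx. Term by term:
  ∫_0^2 6*x^5 dx = 64;  ∫_0^2 -10*x^4 dx = -64;  ∫_0^2 -2*x^3 dx = -8;
  ∫_0^2 -4*x^2 dx = -32/3.
Sum: 64 − 64 − 8 − 32/3 = -56/3.
So RHS = -∫_0^2 v(x) φ(x) dx = 56/3.
LHS = RHS, so the identity holds for this test φ.
Moreover u is smooth here and v(x) = u'(x) = -6*x**2 - 2*x - 2 pointwise, so the identity holds for every test function. Hence v is the weak derivative of u.


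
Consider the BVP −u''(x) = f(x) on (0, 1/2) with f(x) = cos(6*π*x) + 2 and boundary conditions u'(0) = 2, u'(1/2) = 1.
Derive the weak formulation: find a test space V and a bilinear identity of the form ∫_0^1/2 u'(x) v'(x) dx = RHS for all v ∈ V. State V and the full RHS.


V = H^1(0, 1/2) (v unrestricted at boundary; u is determined up to an additive constant); weak form: ∫_0^1/2 u'v' dx = ∫_0^1/2 (cos(6*π*x) + 2) v dx + v(1/2) − 2·v(0) for all v ∈ V.

Multiply both sides by a test function v and integrate from 0 to 1/2:
  ∫_0^1/2 −u''(x) v(x) dx = ∫_0^1/2 f(x) v(x) dx.
Integrate the LHS by parts once:
  ∫_0^1/2 −u'' v dx = −[u'(x) v(x)]_0^1/2 + ∫_0^1/2 u'(x) v'(x) dx.
Thus ∫_0^1/2 u'(x) v'(x) dx = ∫_0^1/2 f(x) v(x) dx + [u'(x) v(x)]_0^1/2.
Choose V so that boundary terms are either known or forced to vanish.
u has inhomogeneous Neumann u'(0) = 2, u'(1/2) = 1. [u' v]_0^1/2 = (1)·v(1/2) − (2)·v(0) = v(1/2) − 2·v(0). Take V = H^1(0, 1/2); boundary term becomes part of RHS.
Weak formulation: find u (satisfying any essential BC) such that ∫_0^1/2 u'(x) v'(x) dx = ∫_0^1/2 f v dx + v(1/2) − 2·v(0) for all v ∈ V (Neumann data are natural BCs: they enter the RHS as boundary terms).
Substituting f(x) = cos(6*π*x) + 2, the right-hand side is ∫_0^1/2 (cos(6*π*x) + 2) v dx + v(1/2) − 2·v(0).
Compatibility check (pure Neumann): taking v ≡ 1 ∈ V gives 0 = ∫_0^1/2 f dx + (1) − (2), i.e. ∫_0^1/2 f dx must equal u'(0) − u'(1/2) = 1. Indeed ∫_0^1/2 (cos(6*π*x) + 2) dx = 1, so the data are compatible. The solution is then unique only up to an additive constant (fix it e.g. by requiring ∫_0^1/2 u dx = 0).


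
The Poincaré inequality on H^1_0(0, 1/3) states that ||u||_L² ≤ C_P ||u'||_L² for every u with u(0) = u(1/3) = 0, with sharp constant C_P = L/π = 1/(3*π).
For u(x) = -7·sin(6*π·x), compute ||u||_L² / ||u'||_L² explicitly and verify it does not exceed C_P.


||u||_L² / ||u'||_L² = 1/(6*π) < C_P = 1/(3*π).

u(x) = -7·sin(6*π·x), so u'(x) = -42*π*cos(6*π*x).
Writing u(x) = A·sin(kπx/L) with A = -7 and k = 2, use ∫_0^L sin²(kπx/L) dx = L/2 and ∫_0^L cos²(kπx/L) dx = L/2.
u² = 49·sin²(6*π·x) and (u')² = 1764*π^2·cos²(6*π·x), and each of sin², cos² integrates to L/2 = 1/6 over (0, 1/3).
∫_0^1/3 u² dx = 49/6, so ||u||_L² = 7*sqrt(6)/6.
∫_0^1/3 (u')² dx = 294*π^2, so ||u'||_L² = 7*sqrt(6)*π.
Ratio ||u||_L² / ||u'||_L² = 1/(6*π).
Sharp Poincaré constant on H^1_0(0, 1/3) is C_P = L/π = 1/(3*π), achieved by sin(3*π·x).
This is the k = 2 harmonic; the ratio L/(kπ) is strictly less than C_P = L/π, consistent with the sharp inequality ||u||_L² ≤ C_P ||u'||_L².


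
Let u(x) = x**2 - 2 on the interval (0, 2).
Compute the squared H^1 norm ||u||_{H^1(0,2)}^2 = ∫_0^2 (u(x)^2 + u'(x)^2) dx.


||u||_{H^1}^2 = 72/5

The H^1 norm (squared) on an interval (0, L) is
  ||u||_{H^1}^2 = ∫_0^L u(x)^2 dx + ∫_0^L u'(x)^2 dx.
Compute u'(x) = 2*x.
Then u(x)^2 = x**4 - 4*x**2 + 4 and u'(x)^2 = 4*x**2.
Integrate each monomial from 0 to 2 using ∫_0^2 c·x^n dx = c·2^(n+1)/(n+1):
  ∫_0^2 u(x)^2 dx = ∫_0^2 (x^4 - 4*x^2 + 4) dx. Term by term:
    ∫_0^2 x^4 dx = 32/5;  ∫_0^2 -4*x^2 dx = -32/3;  ∫_0^2 4 dx = 8.
  Sum: 32/5 − 32/3 + 8 = 56/15.
  ∫_0^2 u'(x)^2 dx = ∫_0^2 (4*x^2) dx. Term by term:
    ∫_0^2 4*x^2 dx = 32/3.
Adding: ||u||_{H^1}^2 = 56/15 + 32/3 = 72/5.


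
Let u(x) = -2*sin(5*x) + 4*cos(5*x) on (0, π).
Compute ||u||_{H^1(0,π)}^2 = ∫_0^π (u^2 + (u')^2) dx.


||u||_{H^1(0,π)}^2 = 260*π

u'(x) = -20*sin(5*x) - 10*cos(5*x).
Expand u² and (u')² and integrate term by term on (0, π), using: for integers n ≥ 1, ∫_0^π sin²(nx) dx = ∫_0^π cos²(nx) dx = π/2; for n ≠ n', ∫_0^π sin(nx)sin(n'x) dx = ∫_0^π cos(nx)cos(n'x) dx = 0; and by product-to-sum, ∫_0^π sin(nx)cos(n'x) dx = ½∫_0^π [sin((n+n')x) + sin((n−n')x)] dx, which is 0 when n+n' is even and 2n/(n²−n'²) when n+n' is odd (it need not vanish on (0, π)).
  u² squared terms: (-2)²·∫sin(5x)² dx = 4·π/2 = 2*π;  (4)²·∫cos(5x)² dx = 16·π/2 = 8*π.
  u² cross terms: 2·(-2)·(4)·∫sin(5x)·cos(5x) dx = -16·(0) = 0.
  So ∫_0^π u² dx = 2*π + 8*π + 0 = 10*π.
  (u')² squared terms: (-20)²·∫sin(5x)² dx = 400·π/2 = 200*π;  (-10)²·∫cos(5x)² dx = 100·π/2 = 50*π.
  (u')² cross terms: 2·(-20)·(-10)·∫sin(5x)·cos(5x) dx = 400·(0) = 0.
  So ∫_0^π (u')² dx = 200*π + 50*π + 0 = 250*π.
||u||_{H^1}^2 = (10*π) + (250*π) = 260*π.


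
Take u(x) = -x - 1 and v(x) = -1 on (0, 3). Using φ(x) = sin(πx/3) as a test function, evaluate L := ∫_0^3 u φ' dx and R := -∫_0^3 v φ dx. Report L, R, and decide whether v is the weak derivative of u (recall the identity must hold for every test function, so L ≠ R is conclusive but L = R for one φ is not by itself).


LHS = 6/π, RHS = 6/π. Yes, v = u' weakly.

u(x) = -x - 1, classical derivative u'(x) = -1.
φ(x) = sin(πx/3), so φ'(x) = π*cos(π*x/3)/3.
Note φ(0) = φ(3) = 0, so the boundary term u·φ vanishes.
LHS = ∫_0^3 u(x) φ'(x) dx = ∫_0^3 (-π*x*cos(π*x/3)/3 - π*cos(π*x/3)/3) dx. Term by term:
  ∫_0^3 -π*cos(π*x/3)/3 dx = 0;  ∫_0^3 -π*x*cos(π*x/3)/3 dx = 6/π.
Sum: 0 + 6/π = 6/π.
So LHS = 6/π.
∫_0^3 v(x) φ(x) dx = ∫_0^3 (-sin(π*x/3)) dx. Term by term:
  ∫_0^3 -sin(π*x/3) dx = -6/π.
So RHS = -∫_0^3 v(x) φ(x) dx = 6/π.
LHS = RHS, so the identity holds for this test φ.
Moreover u is smooth here and v(x) = u'(x) = -1 pointwise, so the identity holds for every test function. Hence v is the weak derivative of u.


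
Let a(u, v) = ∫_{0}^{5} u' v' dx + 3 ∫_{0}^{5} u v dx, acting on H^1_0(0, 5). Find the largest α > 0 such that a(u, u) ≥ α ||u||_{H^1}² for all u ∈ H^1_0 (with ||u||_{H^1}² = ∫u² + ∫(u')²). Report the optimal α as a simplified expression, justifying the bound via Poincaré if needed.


α = 1

Coercivity of a(·,·) on H^1_0(0, 5) means a(u, u) ≥ α ||u||_{H^1}² for every u ∈ H^1_0.
The interval has length L = 5, and Poincaré/coercivity depend only on L. Here a(u, u) = ∫(u')² + (3)·∫u².
Here c = 3 ≥ 1, so a(u,u) = ∫(u')² + c∫u² ≥ ∫(u')² + ∫u² = ||u||_{H^1}², i.e. α = 1 works. No larger α is possible: a(u,u) ≥ α||u||_{H^1}² means (1−α)∫(u')² ≥ (α−c)∫u², and for the modes u_n = sin(nπ(x−x₀)/L) (x₀ the left endpoint) one has ∫u_n²/∫(u_n')² = (L/(nπ))² → 0, so a(u_n,u_n)/||u_n||_{H^1}² → 1. Hence the optimal constant is α = 1.
Therefore α = 1.
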